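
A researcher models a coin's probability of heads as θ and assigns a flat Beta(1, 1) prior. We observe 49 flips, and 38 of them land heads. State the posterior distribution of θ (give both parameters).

The binomial likelihood is conjugate to the Beta prior: with 38 successes and 11 failures, the posterior is Beta(1+38, 1+11) = Beta(39, 12).

Posterior: Beta(39, 12)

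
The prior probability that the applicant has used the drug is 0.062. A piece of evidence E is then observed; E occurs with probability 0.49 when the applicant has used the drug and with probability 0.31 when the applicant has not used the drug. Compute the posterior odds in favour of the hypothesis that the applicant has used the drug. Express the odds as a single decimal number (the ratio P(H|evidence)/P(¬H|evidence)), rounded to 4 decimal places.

Posterior odds ≈ 0.1045

Prior odds = 0.062/(1−0.062) = 0.066098. In log-odds, ln(0.066098) = -2.7166.
Add log likelihood ratio: ln(1.5806) = 0.45783.
Posterior log-odds = -2.2588, so posterior odds = exp(-2.2588) = 0.10448.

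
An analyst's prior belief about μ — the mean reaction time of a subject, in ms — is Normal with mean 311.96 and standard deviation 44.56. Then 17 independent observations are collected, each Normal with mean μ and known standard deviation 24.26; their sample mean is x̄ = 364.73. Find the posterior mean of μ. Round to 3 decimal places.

With known σ, the Normal prior is conjugate. Weight on the data is w = (n/σ²)/(n/σ² + 1/τ₀²) = 0.0288847/(0.0288847+0.00050363) = 0.98286.
Posterior mean = w·x̄ + (1−w)·μ₀ = 0.98286·364.73 + 0.017137·311.96 = 363.826.

Posterior mean ≈ 363.826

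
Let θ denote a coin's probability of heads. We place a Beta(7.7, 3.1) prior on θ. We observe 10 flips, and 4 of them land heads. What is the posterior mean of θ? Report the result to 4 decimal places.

Posterior mean ≈ 0.5625

Observing 4 successes and 6 failures updates Beta(7.7, 3.1) by adding the success and failure counts to the two shape parameters: α = 7.7+4 = 11.7, β = 3.1+6 = 9.1.
E[θ | data] = 11.7/(11.7+9.1) = 0.5625.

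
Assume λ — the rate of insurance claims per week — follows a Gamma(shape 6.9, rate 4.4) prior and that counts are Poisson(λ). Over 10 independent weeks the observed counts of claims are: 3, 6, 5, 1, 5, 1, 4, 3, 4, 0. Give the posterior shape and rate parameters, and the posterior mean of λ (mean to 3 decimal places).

Total count ∑xᵢ = 32 over n = 10 weeks.
Gamma is conjugate to the Poisson likelihood: posterior is Gamma(shape = 6.9+32 = 38.9, rate = 4.4+10 = 14.4).
Posterior mean = shape/rate = 38.9/14.4 = 2.701.

Posterior: Gamma(shape=38.9, rate=14.4); mean ≈ 2.701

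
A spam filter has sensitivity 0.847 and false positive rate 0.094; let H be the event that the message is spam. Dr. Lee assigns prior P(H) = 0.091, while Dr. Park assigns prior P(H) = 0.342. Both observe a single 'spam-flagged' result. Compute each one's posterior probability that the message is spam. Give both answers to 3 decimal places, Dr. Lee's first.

Dr. Lee: 0.474; Dr. Park: 0.824

P('+'|H) = 0.847, P('+'|¬H) = 0.094.
Dr. Lee: numerator 0.847·0.091 = 0.077077; evidence = 0.077077+0.094·0.909 = 0.16252; posterior = 0.474.
Dr. Park: numerator 0.847·0.342 = 0.28967; evidence = 0.28967+0.094·0.658 = 0.35153; posterior = 0.824.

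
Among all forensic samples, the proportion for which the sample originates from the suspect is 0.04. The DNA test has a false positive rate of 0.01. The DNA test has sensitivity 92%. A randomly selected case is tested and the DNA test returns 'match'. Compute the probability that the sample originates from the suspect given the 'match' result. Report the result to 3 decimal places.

Write H for 'the sample originates from the suspect'. Prior odds H:¬H = 0.04/0.96 = 0.041667. For the 'match' outcome, the likelihood ratio is 0.92/0.01 = 92.000.
Posterior odds = 0.041667 × 92.000 = 3.8333, so P(H|E) = 3.8333/(1+3.8333) = 0.793.

P(H | E) ≈ 0.793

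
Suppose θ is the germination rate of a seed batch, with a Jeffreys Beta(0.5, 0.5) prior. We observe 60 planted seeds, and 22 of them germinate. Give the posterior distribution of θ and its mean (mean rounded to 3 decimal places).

Posterior: Beta(22.5, 38.5); mean ≈ 0.369

The binomial likelihood is conjugate to the Beta prior: with 22 successes and 38 failures, the posterior is Beta(0.5+22, 0.5+38) = Beta(22.5, 38.5).
E[θ | data] = 22.5/(22.5+38.5) = 0.369.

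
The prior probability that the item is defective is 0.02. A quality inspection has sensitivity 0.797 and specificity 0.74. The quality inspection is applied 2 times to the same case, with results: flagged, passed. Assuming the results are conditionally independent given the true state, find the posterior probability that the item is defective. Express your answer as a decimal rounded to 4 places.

Posterior P(H) ≈ 0.0169

Let H be the event that the item is defective; start with P(H) = 0.02. P('flagged'|H) = 0.797, P('flagged'|¬H) = 0.26.
Update on result 1 ('flagged'): P(H) ← 0.797·0.0200 / (0.797·0.0200 + 0.26·0.9800) = 0.015940/0.27074 = 0.0589.
Update on result 2 ('passed'): P(H) ← 0.203·0.0589 / (0.203·0.0589 + 0.74·0.9411) = 0.011952/0.70838 = 0.0169.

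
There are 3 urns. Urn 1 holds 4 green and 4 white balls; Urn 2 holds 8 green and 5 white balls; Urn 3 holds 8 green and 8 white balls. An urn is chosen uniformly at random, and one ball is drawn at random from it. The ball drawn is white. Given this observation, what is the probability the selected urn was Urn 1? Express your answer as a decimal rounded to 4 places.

Posterior probability ≈ 0.3611

P(white|Urn 1) = 0.5; P(white|Urn 2) = 0.3846; P(white|Urn 3) = 0.5.
Prior × likelihood for each source: 0.333333·0.5=0.1667, 0.333333·0.3846=0.1282, 0.333333·0.5=0.1667. Summing gives P(white) = 0.46154.
P(Urn 1 | white) = 0.1667 / 0.46154 = 0.3611.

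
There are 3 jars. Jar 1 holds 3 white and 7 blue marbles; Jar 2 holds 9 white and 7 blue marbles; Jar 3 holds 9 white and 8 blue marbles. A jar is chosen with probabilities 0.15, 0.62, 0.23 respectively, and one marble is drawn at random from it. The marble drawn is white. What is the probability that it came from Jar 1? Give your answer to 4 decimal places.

P(white|Jar 1) = 0.3; P(white|Jar 2) = 0.5625; P(white|Jar 3) = 0.5294.
Prior × likelihood for each source: 0.15·0.3=0.04500, 0.62·0.5625=0.3488, 0.23·0.5294=0.1218. Summing gives P(white) = 0.51551.
P(Jar 1 | white) = 0.04500 / 0.51551 = 0.0873.

Posterior probability ≈ 0.0873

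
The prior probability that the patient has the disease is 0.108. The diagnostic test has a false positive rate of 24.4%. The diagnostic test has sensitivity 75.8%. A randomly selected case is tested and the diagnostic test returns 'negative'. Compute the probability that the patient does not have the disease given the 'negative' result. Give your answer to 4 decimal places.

P(¬H | E) ≈ 0.9627

Let H be the event that the patient has the disease. P(H) = 0.108, so P(¬H) = 0.892. With E the 'negative' result, P(E|H) = 0.242 and P(E|¬H) = 0.756.
P(E) = 0.242·0.108 + 0.756·0.892 = 0.026136 + 0.67435 = 0.70049.
By Bayes' theorem, P(H|E) = 0.026136 / 0.70049 = 0.0373. Hence P(¬H|E) = 1 − 0.0373 = 0.9627.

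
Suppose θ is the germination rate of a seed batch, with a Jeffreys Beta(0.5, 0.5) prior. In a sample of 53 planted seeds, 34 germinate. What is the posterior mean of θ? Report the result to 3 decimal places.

Observing 34 successes and 19 failures updates Beta(0.5, 0.5) by adding the success and failure counts to the two shape parameters: α = 0.5+34 = 34.5, β = 0.5+19 = 19.5.
Posterior mean = α/(α+β) = 34.5/54 = 0.639.

Posterior mean ≈ 0.639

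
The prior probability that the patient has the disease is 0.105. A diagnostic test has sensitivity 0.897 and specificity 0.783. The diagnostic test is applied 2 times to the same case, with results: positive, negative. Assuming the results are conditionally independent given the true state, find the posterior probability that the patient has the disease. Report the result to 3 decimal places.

Let H be the event that the patient has the disease; start with P(H) = 0.105. P('positive'|H) = 0.897, P('positive'|¬H) = 0.217.
Update on result 1 ('positive'): P(H) ← 0.897·0.1050 / (0.897·0.1050 + 0.217·0.8950) = 0.094185/0.28840 = 0.3266.
Update on result 2 ('negative'): P(H) ← 0.103·0.3266 / (0.103·0.3266 + 0.783·0.6734) = 0.033638/0.56093 = 0.0600.

Posterior P(H) ≈ 0.060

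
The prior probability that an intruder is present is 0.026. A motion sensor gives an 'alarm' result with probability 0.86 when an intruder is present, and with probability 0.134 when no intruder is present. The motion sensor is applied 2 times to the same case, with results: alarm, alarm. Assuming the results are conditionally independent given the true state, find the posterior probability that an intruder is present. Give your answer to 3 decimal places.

With H the event that an intruder is present, the joint likelihood of the observed sequence is P(data|H) = 0.86·0.86 = 0.73960 and P(data|¬H) = 0.134·0.134 = 0.017956.
Bayes: P(H|data) = 0.026·0.73960 / (0.026·0.73960 + 0.974·0.017956) = 0.019230/0.036719 = 0.5237.

Posterior P(H) ≈ 0.524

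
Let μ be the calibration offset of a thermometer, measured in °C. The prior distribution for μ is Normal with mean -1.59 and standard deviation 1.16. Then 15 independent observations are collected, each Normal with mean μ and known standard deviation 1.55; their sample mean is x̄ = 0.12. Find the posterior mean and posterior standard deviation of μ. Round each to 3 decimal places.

Posterior mean ≈ -0.062; posterior SD ≈ 0.378

With known σ, the Normal prior is conjugate. Weight on the data is w = (n/σ²)/(n/σ² + 1/τ₀²) = 6.24350/(6.24350+0.743163) = 0.89363.
Posterior mean = w·x̄ + (1−w)·μ₀ = 0.89363·0.12 + 0.10637·-1.59 = -0.062. Posterior variance = 1/(6.24350+0.743163) = 0.143130, so SD = 0.378.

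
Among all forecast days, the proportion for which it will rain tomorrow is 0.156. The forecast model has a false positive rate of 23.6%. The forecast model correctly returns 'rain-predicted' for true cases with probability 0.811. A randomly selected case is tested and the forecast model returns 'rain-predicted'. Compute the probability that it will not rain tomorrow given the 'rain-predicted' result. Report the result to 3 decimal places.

Let H be the event that it will rain tomorrow. P(H) = 0.156, so P(¬H) = 0.844. With E the 'rain-predicted' result, P(E|H) = 0.811 and P(E|¬H) = 0.236.
P(E) = 0.811·0.156 + 0.236·0.844 = 0.12652 + 0.19918 = 0.32570.
By Bayes' theorem, P(H|E) = 0.12652 / 0.32570 = 0.388. Hence P(¬H|E) = 1 − 0.388 = 0.612.

P(¬H | E) ≈ 0.612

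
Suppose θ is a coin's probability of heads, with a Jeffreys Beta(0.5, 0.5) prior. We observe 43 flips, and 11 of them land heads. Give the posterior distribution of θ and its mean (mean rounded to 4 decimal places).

Posterior: Beta(11.5, 32.5); mean ≈ 0.2614

Observing 11 successes and 32 failures updates Beta(0.5, 0.5) by adding the success and failure counts to the two shape parameters: α = 0.5+11 = 11.5, β = 0.5+32 = 32.5.
E[θ | data] = 11.5/(11.5+32.5) = 0.2614.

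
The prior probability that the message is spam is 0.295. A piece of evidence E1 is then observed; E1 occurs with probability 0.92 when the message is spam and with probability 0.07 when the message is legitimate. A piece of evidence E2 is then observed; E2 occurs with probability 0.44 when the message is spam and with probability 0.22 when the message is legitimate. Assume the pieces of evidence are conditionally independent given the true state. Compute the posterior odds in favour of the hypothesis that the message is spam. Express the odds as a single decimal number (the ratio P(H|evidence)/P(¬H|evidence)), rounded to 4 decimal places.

Posterior odds ≈ 10.9990

Prior odds = 0.295/(1−0.295) = 0.41844. In log-odds, ln(0.41844) = -0.87122.
Add log likelihood ratios: ln(13.143) + ln(2.0000) = 3.2690.
Posterior log-odds = 2.3978, so posterior odds = exp(2.3978) = 10.999.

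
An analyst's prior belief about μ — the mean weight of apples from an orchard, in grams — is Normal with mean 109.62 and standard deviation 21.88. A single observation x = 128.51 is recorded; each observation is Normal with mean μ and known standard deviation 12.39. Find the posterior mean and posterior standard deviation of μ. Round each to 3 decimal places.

Posterior mean ≈ 123.923; posterior SD ≈ 10.781

With known σ, the Normal prior is conjugate. Weight on the data is w = (n/σ²)/(n/σ² + 1/τ₀²) = 0.00651414/(0.00651414+0.00208884) = 0.75720.
Posterior mean = w·x̄ + (1−w)·μ₀ = 0.75720·128.51 + 0.24280·109.62 = 123.923. Posterior variance = 1/(0.00651414+0.00208884) = 116.239, so SD = 10.781.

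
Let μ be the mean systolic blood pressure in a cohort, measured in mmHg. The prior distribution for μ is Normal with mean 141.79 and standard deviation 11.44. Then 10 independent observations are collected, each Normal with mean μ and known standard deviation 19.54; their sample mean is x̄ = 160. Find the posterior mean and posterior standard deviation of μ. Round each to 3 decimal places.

Prior precision 1/τ₀² = 1/11.44² = 0.00764096; data precision n/σ² = 10/19.54² = 0.0261909.
Posterior precision = 0.00764096 + 0.0261909 = 0.0338319, giving posterior SD = 1/√0.0338319 = 5.437.
Posterior mean = (0.00764096·141.79 + 0.0261909·160) / 0.0338319 = 155.887.

Posterior mean ≈ 155.887; posterior SD ≈ 5.437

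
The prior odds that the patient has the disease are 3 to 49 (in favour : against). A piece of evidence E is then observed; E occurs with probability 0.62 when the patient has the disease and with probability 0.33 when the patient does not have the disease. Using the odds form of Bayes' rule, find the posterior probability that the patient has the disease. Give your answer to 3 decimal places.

Prior odds = 3/49 = 0.061224.
Likelihood ratio for E = 0.62/0.33 = 1.8788.
Posterior odds = prior odds × LR = 0.11503.
Posterior probability = odds/(1+odds) = 0.11503/1.1150 = 0.103.

Posterior probability ≈ 0.103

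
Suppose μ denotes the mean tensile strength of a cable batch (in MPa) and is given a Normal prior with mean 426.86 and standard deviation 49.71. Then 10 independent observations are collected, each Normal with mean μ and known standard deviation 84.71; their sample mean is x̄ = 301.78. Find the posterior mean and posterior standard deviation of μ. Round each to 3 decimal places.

With known σ, the Normal prior is conjugate. Weight on the data is w = (n/σ²)/(n/σ² + 1/τ₀²) = 0.00139358/(0.00139358+0.00040468) = 0.77496.
Posterior mean = w·x̄ + (1−w)·μ₀ = 0.77496·301.78 + 0.22504·426.86 = 329.928. Posterior variance = 1/(0.00139358+0.00040468) = 556.094, so SD = 23.582.

Posterior mean ≈ 329.928; posterior SD ≈ 23.582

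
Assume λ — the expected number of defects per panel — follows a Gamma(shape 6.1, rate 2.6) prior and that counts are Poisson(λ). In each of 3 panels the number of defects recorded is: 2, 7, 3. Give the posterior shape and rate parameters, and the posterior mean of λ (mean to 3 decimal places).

The Poisson likelihood adds the total count to the shape and the number of exposure periods to the rate. Here ∑xᵢ = 12 and n = 3, so shape 6.1→18.1 and rate 2.6→5.6.
E[λ | data] = 18.1/5.6 = 3.232.

Posterior: Gamma(shape=18.1, rate=5.6); mean ≈ 3.232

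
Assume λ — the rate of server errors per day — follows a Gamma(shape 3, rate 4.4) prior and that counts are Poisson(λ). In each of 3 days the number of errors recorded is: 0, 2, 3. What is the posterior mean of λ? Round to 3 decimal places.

Posterior mean ≈ 1.081

Total count ∑xᵢ = 5 over n = 3 days.
Gamma is conjugate to the Poisson likelihood: posterior is Gamma(shape = 3+5 = 8, rate = 4.4+3 = 7.4).
E[λ | data] = 8/7.4 = 1.081.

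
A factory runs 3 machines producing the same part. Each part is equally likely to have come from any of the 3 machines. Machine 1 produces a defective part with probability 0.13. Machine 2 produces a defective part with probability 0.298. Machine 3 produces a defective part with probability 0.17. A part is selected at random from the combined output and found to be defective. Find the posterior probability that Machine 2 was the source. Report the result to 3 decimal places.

Tabulate prior·likelihood by source: [1] prior 0.333333, lik 0.13, product 0.04333; [2] prior 0.333333, lik 0.298, product 0.09933; [3] prior 0.333333, lik 0.17, product 0.05667.
Normalizing constant = 0.19933; the posterior for Machine 2 is its product over the sum, 0.09933/0.19933 = 0.498.

Posterior probability ≈ 0.498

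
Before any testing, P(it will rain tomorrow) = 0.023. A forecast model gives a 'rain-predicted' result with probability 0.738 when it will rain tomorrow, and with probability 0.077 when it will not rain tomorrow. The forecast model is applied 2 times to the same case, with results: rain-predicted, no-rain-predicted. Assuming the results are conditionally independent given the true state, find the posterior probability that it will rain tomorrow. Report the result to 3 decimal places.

Posterior P(H) ≈ 0.060

With H the event that it will rain tomorrow, the joint likelihood of the observed sequence is P(data|H) = 0.738·0.262 = 0.19336 and P(data|¬H) = 0.077·0.923 = 0.071071.
Bayes: P(H|data) = 0.023·0.19336 / (0.023·0.19336 + 0.977·0.071071) = 0.0044472/0.073884 = 0.0602.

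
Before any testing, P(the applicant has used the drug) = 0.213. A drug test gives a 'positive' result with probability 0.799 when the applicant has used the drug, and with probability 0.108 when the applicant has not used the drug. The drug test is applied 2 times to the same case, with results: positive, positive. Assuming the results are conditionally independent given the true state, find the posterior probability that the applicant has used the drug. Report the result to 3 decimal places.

With H the event that the applicant has used the drug, the joint likelihood of the observed sequence is P(data|H) = 0.799·0.799 = 0.63840 and P(data|¬H) = 0.108·0.108 = 0.011664.
Bayes: P(H|data) = 0.213·0.63840 / (0.213·0.63840 + 0.787·0.011664) = 0.13598/0.14516 = 0.9368.

Posterior P(H) ≈ 0.937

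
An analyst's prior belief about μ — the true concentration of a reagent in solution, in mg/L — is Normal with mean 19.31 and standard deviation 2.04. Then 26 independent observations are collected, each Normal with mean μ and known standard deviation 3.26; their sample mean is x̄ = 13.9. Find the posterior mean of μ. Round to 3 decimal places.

With known σ, the Normal prior is conjugate. Weight on the data is w = (n/σ²)/(n/σ² + 1/τ₀²) = 2.44646/(2.44646+0.240292) = 0.91056.
Posterior mean = w·x̄ + (1−w)·μ₀ = 0.91056·13.9 + 0.089436·19.31 = 14.384.

Posterior mean ≈ 14.384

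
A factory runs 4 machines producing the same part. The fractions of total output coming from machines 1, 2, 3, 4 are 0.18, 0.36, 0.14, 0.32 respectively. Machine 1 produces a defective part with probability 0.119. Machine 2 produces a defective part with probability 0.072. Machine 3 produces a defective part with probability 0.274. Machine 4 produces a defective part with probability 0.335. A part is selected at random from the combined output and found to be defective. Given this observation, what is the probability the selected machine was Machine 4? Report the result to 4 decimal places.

Tabulate prior·likelihood by source: [1] prior 0.18, lik 0.119, product 0.02142; [2] prior 0.36, lik 0.072, product 0.02592; [3] prior 0.14, lik 0.274, product 0.03836; [4] prior 0.32, lik 0.335, product 0.1072.
Normalizing constant = 0.19290; the posterior for Machine 4 is its product over the sum, 0.1072/0.19290 = 0.5557.

Posterior probability ≈ 0.5557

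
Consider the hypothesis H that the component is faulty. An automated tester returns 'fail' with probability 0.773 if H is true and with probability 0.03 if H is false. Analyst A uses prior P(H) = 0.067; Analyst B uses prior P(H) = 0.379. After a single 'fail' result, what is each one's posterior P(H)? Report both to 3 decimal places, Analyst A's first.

P('+'|H) = 0.773, P('+'|¬H) = 0.03.
Analyst A: numerator 0.773·0.067 = 0.051791; evidence = 0.051791+0.03·0.933 = 0.079781; posterior = 0.649.
Analyst B: numerator 0.773·0.379 = 0.29297; evidence = 0.29297+0.03·0.621 = 0.31160; posterior = 0.940.

Analyst A: 0.649; Analyst B: 0.940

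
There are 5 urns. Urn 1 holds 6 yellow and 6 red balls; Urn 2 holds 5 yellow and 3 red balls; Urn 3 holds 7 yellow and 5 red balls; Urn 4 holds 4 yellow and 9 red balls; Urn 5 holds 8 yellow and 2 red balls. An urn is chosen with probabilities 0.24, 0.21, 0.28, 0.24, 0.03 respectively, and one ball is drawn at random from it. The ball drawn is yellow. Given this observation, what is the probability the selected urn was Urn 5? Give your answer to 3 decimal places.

Posterior probability ≈ 0.047

P(yellow|Urn 1) = 0.5; P(yellow|Urn 2) = 0.625; P(yellow|Urn 3) = 0.5833; P(yellow|Urn 4) = 0.3077; P(yellow|Urn 5) = 0.8.
Prior × likelihood for each source: 0.24·0.5=0.1200, 0.21·0.625=0.1313, 0.28·0.5833=0.1633, 0.24·0.3077=0.07385, 0.03·0.8=0.02400. Summing gives P(yellow) = 0.51243.
P(Urn 5 | yellow) = 0.02400 / 0.51243 = 0.047.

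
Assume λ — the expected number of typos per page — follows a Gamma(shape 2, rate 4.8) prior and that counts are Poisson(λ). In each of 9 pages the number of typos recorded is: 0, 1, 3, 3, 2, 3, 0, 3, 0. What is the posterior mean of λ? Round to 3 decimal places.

The Poisson likelihood adds the total count to the shape and the number of exposure periods to the rate. Here ∑xᵢ = 15 and n = 9, so shape 2→17 and rate 4.8→13.8.
E[λ | data] = 17/13.8 = 1.232.

Posterior mean ≈ 1.232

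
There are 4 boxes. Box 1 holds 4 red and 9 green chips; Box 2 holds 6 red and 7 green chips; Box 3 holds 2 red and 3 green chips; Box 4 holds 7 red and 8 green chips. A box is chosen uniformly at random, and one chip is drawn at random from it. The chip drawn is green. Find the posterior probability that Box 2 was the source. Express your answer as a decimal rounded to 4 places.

Tabulate prior·likelihood by source: [1] prior 0.25, lik 0.6923, product 0.1731; [2] prior 0.25, lik 0.5385, product 0.1346; [3] prior 0.25, lik 0.6, product 0.1500; [4] prior 0.25, lik 0.5333, product 0.1333.
Normalizing constant = 0.59103; the posterior for Box 2 is its product over the sum, 0.1346/0.59103 = 0.2278.

Posterior probability ≈ 0.2278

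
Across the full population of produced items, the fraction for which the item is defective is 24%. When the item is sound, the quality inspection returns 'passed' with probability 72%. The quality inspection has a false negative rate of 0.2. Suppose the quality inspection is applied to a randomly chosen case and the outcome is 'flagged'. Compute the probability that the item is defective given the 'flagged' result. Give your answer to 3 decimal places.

Let H be the event that the item is defective. P(H) = 0.24, so P(¬H) = 0.76. With E the 'flagged' result, P(E|H) = 0.8 and P(E|¬H) = 0.28.
P(E) = 0.8·0.24 + 0.28·0.76 = 0.19200 + 0.21280 = 0.40480.
By Bayes' theorem, P(H|E) = 0.19200 / 0.40480 = 0.474.

P(H | E) ≈ 0.474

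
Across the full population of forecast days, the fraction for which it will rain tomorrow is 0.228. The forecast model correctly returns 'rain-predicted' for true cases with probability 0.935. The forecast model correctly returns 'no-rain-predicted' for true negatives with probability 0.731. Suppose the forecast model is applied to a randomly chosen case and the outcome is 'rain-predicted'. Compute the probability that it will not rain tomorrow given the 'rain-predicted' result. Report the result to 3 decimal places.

P(¬H | E) ≈ 0.493

Write H for 'it will rain tomorrow'. Prior odds H:¬H = 0.228/0.772 = 0.29534. For the 'rain-predicted' outcome, the likelihood ratio is 0.935/0.269 = 3.4758.
Posterior odds = 0.29534 × 3.4758 = 1.0265, so P(H|E) = 1.0265/(1+1.0265) = 0.507. Then P(¬H|E) = 1 − 0.507 = 0.493.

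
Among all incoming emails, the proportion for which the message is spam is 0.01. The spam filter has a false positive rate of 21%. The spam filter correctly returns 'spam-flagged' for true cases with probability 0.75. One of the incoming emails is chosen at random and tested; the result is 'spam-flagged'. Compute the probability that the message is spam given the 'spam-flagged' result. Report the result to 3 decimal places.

Write H for 'the message is spam'. Prior odds H:¬H = 0.01/0.99 = 0.010101. For the 'spam-flagged' outcome, the likelihood ratio is 0.75/0.21 = 3.5714.
Posterior odds = 0.010101 × 3.5714 = 0.036075, so P(H|E) = 0.036075/(1+0.036075) = 0.035.

P(H | E) ≈ 0.035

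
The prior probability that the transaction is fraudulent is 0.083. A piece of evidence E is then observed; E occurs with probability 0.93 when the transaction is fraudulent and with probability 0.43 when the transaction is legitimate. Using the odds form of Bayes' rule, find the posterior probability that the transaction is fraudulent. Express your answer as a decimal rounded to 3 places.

Prior odds = 0.083/(1−0.083) = 0.090513.
Likelihood ratio for E = 0.93/0.43 = 2.1628.
Posterior odds = prior odds × LR = 0.19576.
Posterior probability = odds/(1+odds) = 0.19576/1.1958 = 0.164.

Posterior probability ≈ 0.164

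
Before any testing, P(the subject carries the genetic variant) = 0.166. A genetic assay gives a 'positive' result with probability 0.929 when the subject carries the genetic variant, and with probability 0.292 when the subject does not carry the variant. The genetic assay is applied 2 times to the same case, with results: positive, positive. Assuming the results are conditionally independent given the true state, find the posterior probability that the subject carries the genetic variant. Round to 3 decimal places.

Let H be the event that the subject carries the genetic variant; start with P(H) = 0.166. P('positive'|H) = 0.929, P('positive'|¬H) = 0.292.
Update on result 1 ('positive'): P(H) ← 0.929·0.1660 / (0.929·0.1660 + 0.292·0.8340) = 0.15421/0.39774 = 0.3877.
Update on result 2 ('positive'): P(H) ← 0.929·0.3877 / (0.929·0.3877 + 0.292·0.6123) = 0.36020/0.53898 = 0.6683.

Posterior P(H) ≈ 0.668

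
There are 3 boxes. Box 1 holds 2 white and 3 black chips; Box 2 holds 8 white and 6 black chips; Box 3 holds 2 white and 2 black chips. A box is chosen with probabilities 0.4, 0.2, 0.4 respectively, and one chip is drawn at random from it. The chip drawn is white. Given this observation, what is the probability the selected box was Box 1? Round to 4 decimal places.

Tabulate prior·likelihood by source: [1] prior 0.4, lik 0.4, product 0.1600; [2] prior 0.2, lik 0.5714, product 0.1143; [3] prior 0.4, lik 0.5, product 0.2000.
Normalizing constant = 0.47429; the posterior for Box 1 is its product over the sum, 0.1600/0.47429 = 0.3373.

Posterior probability ≈ 0.3373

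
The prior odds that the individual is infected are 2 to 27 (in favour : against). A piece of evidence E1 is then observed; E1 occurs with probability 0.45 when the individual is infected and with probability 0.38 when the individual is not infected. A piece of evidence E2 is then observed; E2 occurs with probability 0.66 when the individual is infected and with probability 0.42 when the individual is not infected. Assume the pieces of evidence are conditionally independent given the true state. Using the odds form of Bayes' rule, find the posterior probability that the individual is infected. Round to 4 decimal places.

Posterior probability ≈ 0.1211

Prior odds = 2/27 = 0.074074.
Likelihood ratio for E1 = 0.45/0.38 = 1.1842.
Likelihood ratio for E2 = 0.66/0.42 = 1.5714.
Posterior odds = prior odds × LR₁ × LR₂ = 0.13784.
Posterior probability = odds/(1+odds) = 0.13784/1.1378 = 0.1211.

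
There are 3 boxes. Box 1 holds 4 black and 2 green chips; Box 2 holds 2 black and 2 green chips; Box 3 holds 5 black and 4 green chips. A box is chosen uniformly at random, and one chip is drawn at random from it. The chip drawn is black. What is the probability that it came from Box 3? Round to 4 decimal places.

Tabulate prior·likelihood by source: [1] prior 0.333333, lik 0.6667, product 0.2222; [2] prior 0.333333, lik 0.5, product 0.1667; [3] prior 0.333333, lik 0.5556, product 0.1852.
Normalizing constant = 0.57407; the posterior for Box 3 is its product over the sum, 0.1852/0.57407 = 0.3226.

Posterior probability ≈ 0.3226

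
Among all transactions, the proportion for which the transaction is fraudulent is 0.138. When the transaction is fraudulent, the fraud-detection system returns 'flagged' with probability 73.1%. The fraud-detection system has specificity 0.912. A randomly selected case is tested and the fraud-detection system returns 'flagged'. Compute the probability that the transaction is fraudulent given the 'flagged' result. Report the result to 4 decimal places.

P(H | E) ≈ 0.5708

Let H be the event that the transaction is fraudulent. P(H) = 0.138, so P(¬H) = 0.862. With E the 'flagged' result, P(E|H) = 0.731 and P(E|¬H) = 0.088.
P(E) = 0.731·0.138 + 0.088·0.862 = 0.10088 + 0.075856 = 0.17673.
By Bayes' theorem, P(H|E) = 0.10088 / 0.17673 = 0.5708.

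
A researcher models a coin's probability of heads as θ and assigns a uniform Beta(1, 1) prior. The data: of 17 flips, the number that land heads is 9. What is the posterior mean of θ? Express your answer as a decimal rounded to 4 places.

Posterior mean ≈ 0.5263

The binomial likelihood is conjugate to the Beta prior: with 9 successes and 8 failures, the posterior is Beta(1+9, 1+8) = Beta(10, 9).
E[θ | data] = 10/(10+9) = 0.5263.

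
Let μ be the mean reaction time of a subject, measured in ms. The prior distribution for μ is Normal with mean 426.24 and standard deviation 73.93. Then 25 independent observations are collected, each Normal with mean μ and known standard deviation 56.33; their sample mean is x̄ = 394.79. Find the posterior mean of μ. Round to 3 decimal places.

Prior precision 1/τ₀² = 1/73.93² = 0.00018296; data precision n/σ² = 25/56.33² = 0.00787881.
Posterior precision = 0.00018296 + 0.00787881 = 0.00806177.
Posterior mean = (0.00018296·426.24 + 0.00787881·394.79) / 0.00806177 = 395.504.

Posterior mean ≈ 395.504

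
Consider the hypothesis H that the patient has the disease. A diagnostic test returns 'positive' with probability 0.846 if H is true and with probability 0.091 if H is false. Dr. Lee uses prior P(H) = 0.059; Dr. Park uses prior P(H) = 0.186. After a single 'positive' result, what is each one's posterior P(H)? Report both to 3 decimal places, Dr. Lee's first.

Dr. Lee: 0.368; Dr. Park: 0.680

P('+'|H) = 0.846, P('+'|¬H) = 0.091.
Dr. Lee: numerator 0.846·0.059 = 0.049914; evidence = 0.049914+0.091·0.941 = 0.13554; posterior = 0.368.
Dr. Park: numerator 0.846·0.186 = 0.15736; evidence = 0.15736+0.091·0.814 = 0.23143; posterior = 0.680.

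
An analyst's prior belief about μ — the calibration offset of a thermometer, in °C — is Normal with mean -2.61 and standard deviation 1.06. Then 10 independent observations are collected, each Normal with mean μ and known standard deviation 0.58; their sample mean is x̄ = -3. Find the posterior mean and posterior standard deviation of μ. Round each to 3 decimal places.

Prior precision 1/τ₀² = 1/1.06² = 0.889996; data precision n/σ² = 10/0.58² = 29.7265.
Posterior precision = 0.889996 + 29.7265 = 30.6165, giving posterior SD = 1/√30.6165 = 0.181.
Posterior mean = (0.889996·-2.61 + 29.7265·-3) / 30.6165 = -2.989.

Posterior mean ≈ -2.989; posterior SD ≈ 0.181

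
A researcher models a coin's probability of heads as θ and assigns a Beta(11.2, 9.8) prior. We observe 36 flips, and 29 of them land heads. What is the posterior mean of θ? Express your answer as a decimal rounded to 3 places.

The binomial likelihood is conjugate to the Beta prior: with 29 successes and 7 failures, the posterior is Beta(11.2+29, 9.8+7) = Beta(40.2, 16.8).
E[θ | data] = 40.2/(40.2+16.8) = 0.705.

Posterior mean ≈ 0.705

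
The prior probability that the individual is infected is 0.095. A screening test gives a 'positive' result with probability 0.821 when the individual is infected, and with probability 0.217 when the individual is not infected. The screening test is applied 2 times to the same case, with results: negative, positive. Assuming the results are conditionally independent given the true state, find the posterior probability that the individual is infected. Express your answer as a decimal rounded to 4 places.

Let H be the event that the individual is infected; start with P(H) = 0.095. P('positive'|H) = 0.821, P('positive'|¬H) = 0.217.
Update on result 1 ('negative'): P(H) ← 0.179·0.0950 / (0.179·0.0950 + 0.783·0.9050) = 0.017005/0.72562 = 0.0234.
Update on result 2 ('positive'): P(H) ← 0.821·0.0234 / (0.821·0.0234 + 0.217·0.9766) = 0.019240/0.23115 = 0.0832.

Posterior P(H) ≈ 0.0832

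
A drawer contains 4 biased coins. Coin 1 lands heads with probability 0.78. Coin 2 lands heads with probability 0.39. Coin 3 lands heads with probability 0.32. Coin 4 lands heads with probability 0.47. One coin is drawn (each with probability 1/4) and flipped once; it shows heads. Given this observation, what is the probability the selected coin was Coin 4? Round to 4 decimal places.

P(heads|C1) = 0.78; P(heads|C2) = 0.39; P(heads|C3) = 0.32; P(heads|C4) = 0.47.
Prior × likelihood for each source: 0.25·0.78=0.1950, 0.25·0.39=0.09750, 0.25·0.32=0.08000, 0.25·0.47=0.1175. Summing gives P(heads) = 0.49000.
P(Coin 4 | heads) = 0.1175 / 0.49000 = 0.2398.

Posterior probability ≈ 0.2398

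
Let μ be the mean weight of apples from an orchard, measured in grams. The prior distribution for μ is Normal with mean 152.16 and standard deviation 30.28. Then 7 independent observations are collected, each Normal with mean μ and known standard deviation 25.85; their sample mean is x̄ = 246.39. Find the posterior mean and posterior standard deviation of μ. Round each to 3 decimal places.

Posterior mean ≈ 237.504; posterior SD ≈ 9.298

With known σ, the Normal prior is conjugate. Weight on the data is w = (n/σ²)/(n/σ² + 1/τ₀²) = 0.0104756/(0.0104756+0.00109066) = 0.90570.
Posterior mean = w·x̄ + (1−w)·μ₀ = 0.90570·246.39 + 0.094297·152.16 = 237.504. Posterior variance = 1/(0.0104756+0.00109066) = 86.4587, so SD = 9.298.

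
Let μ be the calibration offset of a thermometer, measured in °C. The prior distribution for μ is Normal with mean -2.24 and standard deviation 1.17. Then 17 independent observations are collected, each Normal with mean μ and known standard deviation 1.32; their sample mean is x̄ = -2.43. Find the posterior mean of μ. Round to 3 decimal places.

Posterior mean ≈ -2.417

Prior precision 1/τ₀² = 1/1.17² = 0.730514; data precision n/σ² = 17/1.32² = 9.75666.
Posterior precision = 0.730514 + 9.75666 = 10.4872.
Posterior mean = (0.730514·-2.24 + 9.75666·-2.43) / 10.4872 = -2.417.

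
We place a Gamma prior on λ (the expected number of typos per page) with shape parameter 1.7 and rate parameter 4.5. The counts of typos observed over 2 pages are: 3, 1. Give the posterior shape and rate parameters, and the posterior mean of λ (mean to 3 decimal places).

The Poisson likelihood adds the total count to the shape and the number of exposure periods to the rate. Here ∑xᵢ = 4 and n = 2, so shape 1.7→5.7 and rate 4.5→6.5.
E[λ | data] = 5.7/6.5 = 0.877.

Posterior: Gamma(shape=5.7, rate=6.5); mean ≈ 0.877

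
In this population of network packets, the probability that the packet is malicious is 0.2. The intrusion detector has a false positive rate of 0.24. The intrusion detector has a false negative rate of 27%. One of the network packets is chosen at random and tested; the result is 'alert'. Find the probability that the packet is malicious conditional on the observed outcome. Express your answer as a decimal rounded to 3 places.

P(H | E) ≈ 0.432

Let H be the event that the packet is malicious. P(H) = 0.2, so P(¬H) = 0.8. With E the 'alert' result, P(E|H) = 0.73 and P(E|¬H) = 0.24.
P(E) = 0.73·0.2 + 0.24·0.8 = 0.14600 + 0.19200 = 0.33800.
By Bayes' theorem, P(H|E) = 0.14600 / 0.33800 = 0.432.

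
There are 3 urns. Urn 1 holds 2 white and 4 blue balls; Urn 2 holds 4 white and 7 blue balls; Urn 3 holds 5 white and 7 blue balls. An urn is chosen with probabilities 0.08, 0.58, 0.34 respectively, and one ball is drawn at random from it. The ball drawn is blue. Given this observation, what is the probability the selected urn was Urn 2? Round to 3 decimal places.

Tabulate prior·likelihood by source: [1] prior 0.08, lik 0.6667, product 0.05333; [2] prior 0.58, lik 0.6364, product 0.3691; [3] prior 0.34, lik 0.5833, product 0.1983.
Normalizing constant = 0.62076; the posterior for Urn 2 is its product over the sum, 0.3691/0.62076 = 0.595.

Posterior probability ≈ 0.595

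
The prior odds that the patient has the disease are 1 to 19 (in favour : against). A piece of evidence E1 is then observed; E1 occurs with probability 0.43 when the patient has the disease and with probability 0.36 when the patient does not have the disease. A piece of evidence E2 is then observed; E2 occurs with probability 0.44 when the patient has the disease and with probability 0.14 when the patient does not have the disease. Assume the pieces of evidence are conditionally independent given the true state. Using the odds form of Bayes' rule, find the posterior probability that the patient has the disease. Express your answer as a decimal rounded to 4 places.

Prior odds = 1/19 = 0.052632. In log-odds, ln(0.052632) = -2.9444.
Add log likelihood ratios: ln(1.1944) + ln(3.1429) = 1.3228.
Posterior log-odds = -1.6216, so posterior odds = exp(-1.6216) = 0.19758. Converting, P(H|E) = 0.19758/1.1976 = 0.1650.

Posterior probability ≈ 0.1650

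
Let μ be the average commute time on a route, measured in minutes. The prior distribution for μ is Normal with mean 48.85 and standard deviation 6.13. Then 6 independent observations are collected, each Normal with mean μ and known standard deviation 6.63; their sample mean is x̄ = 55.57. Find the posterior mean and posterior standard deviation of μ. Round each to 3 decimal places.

Prior precision 1/τ₀² = 1/6.13² = 0.0266121; data precision n/σ² = 6/6.63² = 0.136497.
Posterior precision = 0.0266121 + 0.136497 = 0.163109, giving posterior SD = 1/√0.163109 = 2.476.
Posterior mean = (0.0266121·48.85 + 0.136497·55.57) / 0.163109 = 54.474.

Posterior mean ≈ 54.474; posterior SD ≈ 2.476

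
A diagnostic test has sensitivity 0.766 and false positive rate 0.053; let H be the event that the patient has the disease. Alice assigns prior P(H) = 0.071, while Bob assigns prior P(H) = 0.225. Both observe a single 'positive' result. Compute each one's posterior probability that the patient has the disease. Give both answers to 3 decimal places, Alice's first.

The likelihood ratio for a 'positive' result is 0.766/0.053 = 14.453.
Alice: prior odds 0.071/0.929 = 0.076426; posterior odds 1.1046; posterior probability 0.525.
Bob: prior odds 0.225/0.775 = 0.29032; posterior odds 4.1960; posterior probability 0.808.

Alice: 0.525; Bob: 0.808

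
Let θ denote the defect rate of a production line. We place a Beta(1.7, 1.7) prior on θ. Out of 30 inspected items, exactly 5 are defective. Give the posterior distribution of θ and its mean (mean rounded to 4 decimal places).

The binomial likelihood is conjugate to the Beta prior: with 5 successes and 25 failures, the posterior is Beta(1.7+5, 1.7+25) = Beta(6.7, 26.7).
E[θ | data] = 6.7/(6.7+26.7) = 0.2006.

Posterior: Beta(6.7, 26.7); mean ≈ 0.2006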